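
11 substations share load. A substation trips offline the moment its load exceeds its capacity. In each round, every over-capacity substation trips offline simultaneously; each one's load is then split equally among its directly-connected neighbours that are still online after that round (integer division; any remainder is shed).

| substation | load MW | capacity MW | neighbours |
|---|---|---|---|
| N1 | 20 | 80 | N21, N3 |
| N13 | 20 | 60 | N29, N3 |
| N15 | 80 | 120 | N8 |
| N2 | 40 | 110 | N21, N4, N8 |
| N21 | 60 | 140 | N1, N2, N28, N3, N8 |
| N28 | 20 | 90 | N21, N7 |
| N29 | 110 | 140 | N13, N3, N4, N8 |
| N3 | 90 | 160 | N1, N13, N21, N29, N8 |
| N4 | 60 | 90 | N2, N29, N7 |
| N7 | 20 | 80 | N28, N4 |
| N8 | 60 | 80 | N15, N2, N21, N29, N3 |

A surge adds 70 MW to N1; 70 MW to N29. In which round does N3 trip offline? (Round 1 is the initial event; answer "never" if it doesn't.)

Round 1 — N1 at 90 > 80; N29 at 180 > 140. N1, N29 trip offline.
  N1 sheds 90 MW to N21, N3: 45 each.
    N21: 60+45 = 105 ≤ 140
    N3: 90+45 = 135 ≤ 160
  N29 sheds 180 MW to N13, N3, N4, N8: 45 each.
    N13: 20+45 = 65 > 60
    N3: 135+45 = 180 > 160
    N4: 60+45 = 105 > 90
    N8: 60+45 = 105 > 80
Round 2 — N13, N3, N4, N8 trip offline.
  N13 sheds 65 MW: no online neighbours, lost.
  N3 sheds 180 MW to N21: 180 each.
    N21: 105+180 = 285 > 140
  N4 sheds 105 MW to N2, N7: 52 each (1 lost).
    N2: 40+52 = 92 ≤ 110
    N7: 20+52 = 72 ≤ 80
  N8 sheds 105 MW to N15, N2, N21: 35 each.
    N15: 80+35 = 115 ≤ 120
    N2: 92+35 = 127 > 110
    N21: 285+35 = 320 > 140
Round 3 — N2, N21 trip offline.
  N2 sheds 127 MW: no online neighbours, lost.
  N21 sheds 320 MW to N28: 320 each.
    N28: 20+320 = 340 > 90
Round 4 — N28 trips offline.
  N28 sheds 340 MW to N7: 340 each.
    N7: 72+340 = 412 > 80
Round 5 — N7 trips offline.
  N7 sheds 412 MW: no online neighbours, lost.
No further trips.

2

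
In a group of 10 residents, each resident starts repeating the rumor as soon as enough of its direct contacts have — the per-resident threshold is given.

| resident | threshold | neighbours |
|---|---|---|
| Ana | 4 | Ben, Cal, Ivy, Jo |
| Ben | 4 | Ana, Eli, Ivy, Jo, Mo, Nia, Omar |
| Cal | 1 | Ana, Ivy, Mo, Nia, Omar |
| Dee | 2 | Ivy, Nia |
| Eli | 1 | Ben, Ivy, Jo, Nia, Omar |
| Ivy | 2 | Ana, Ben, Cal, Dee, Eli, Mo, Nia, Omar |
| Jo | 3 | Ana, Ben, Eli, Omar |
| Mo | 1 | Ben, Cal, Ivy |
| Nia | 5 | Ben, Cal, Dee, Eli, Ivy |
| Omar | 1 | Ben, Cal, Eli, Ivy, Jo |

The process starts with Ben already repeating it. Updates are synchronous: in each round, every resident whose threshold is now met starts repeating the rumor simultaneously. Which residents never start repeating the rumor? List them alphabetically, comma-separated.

Round 1 — Ben starts repeating the rumor (initial).
Round 2 — checking thresholds:
  Ana: 1 of 4 neighbours < 4, below threshold.
  Eli: 1 of 5 neighbours ≥ 1, starts repeating the rumor.
  Ivy: 1 of 8 neighbours < 2, below threshold.
  Jo: 1 of 4 neighbours < 3, below threshold.
  Mo: 1 of 3 neighbours ≥ 1, starts repeating the rumor.
  Nia: 1 of 5 neighbours < 5, below threshold.
  Omar: 1 of 5 neighbours ≥ 1, starts repeating the rumor.
Round 3 — checking thresholds:
  Ana: 1 of 4 neighbours < 4, below threshold.
  Cal: 2 of 5 neighbours ≥ 1, starts repeating the rumor.
  Ivy: 4 of 8 neighbours ≥ 2, starts repeating the rumor.
  Jo: 3 of 4 neighbours ≥ 3, starts repeating the rumor.
  Nia: 2 of 5 neighbours < 5, below threshold.
Round 4 — checking thresholds:
  Ana: 4 of 4 neighbours ≥ 4, starts repeating the rumor.
  Dee: 1 of 2 neighbours < 2, below threshold.
  Nia: 4 of 5 neighbours < 5, below threshold.
Round 5 — no new spreads; cascade stops.

Dee, Nia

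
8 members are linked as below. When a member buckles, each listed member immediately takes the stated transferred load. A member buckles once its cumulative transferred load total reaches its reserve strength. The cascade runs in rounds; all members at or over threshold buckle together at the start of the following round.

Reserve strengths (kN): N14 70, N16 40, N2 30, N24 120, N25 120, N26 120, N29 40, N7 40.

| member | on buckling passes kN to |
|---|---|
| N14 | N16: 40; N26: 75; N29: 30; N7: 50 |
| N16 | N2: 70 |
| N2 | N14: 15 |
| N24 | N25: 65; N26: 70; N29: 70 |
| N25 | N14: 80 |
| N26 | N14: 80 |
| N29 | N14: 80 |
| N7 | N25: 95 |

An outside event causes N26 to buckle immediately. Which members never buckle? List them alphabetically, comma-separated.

N24, N25, N29

Round 1 — N26 buckles (initial).
  N14: +80 → 80 ≥ 70
Round 2 — N14 buckles.
  N16: +40 → 40 ≥ 40
  N29: +30 → 30 < 40
  N7: +50 → 50 ≥ 40
Round 3 — N16, N7 buckle.
  N2: +70 → 70 ≥ 30
  N25: +95 → 95 < 120
Round 4 — N2 buckles.
No further bucklings.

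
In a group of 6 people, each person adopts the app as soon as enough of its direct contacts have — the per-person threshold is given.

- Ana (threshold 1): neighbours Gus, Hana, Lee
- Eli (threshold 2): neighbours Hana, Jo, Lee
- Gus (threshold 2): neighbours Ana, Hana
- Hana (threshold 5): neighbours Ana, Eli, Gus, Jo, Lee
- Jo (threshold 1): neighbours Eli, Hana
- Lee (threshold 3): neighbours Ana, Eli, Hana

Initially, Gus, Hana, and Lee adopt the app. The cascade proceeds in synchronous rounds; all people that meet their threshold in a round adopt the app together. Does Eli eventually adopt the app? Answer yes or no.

Round 1 — Gus, Hana, Lee adopt the app (initial).
Round 2 — checking thresholds:
  Ana: 3 of 3 neighbours ≥ 1, adopts the app.
  Eli: 2 of 3 neighbours ≥ 2, adopts the app.
  Jo: 1 of 2 neighbours ≥ 1, adopts the app.
Round 3 — no new adoptions; cascade stops.

yes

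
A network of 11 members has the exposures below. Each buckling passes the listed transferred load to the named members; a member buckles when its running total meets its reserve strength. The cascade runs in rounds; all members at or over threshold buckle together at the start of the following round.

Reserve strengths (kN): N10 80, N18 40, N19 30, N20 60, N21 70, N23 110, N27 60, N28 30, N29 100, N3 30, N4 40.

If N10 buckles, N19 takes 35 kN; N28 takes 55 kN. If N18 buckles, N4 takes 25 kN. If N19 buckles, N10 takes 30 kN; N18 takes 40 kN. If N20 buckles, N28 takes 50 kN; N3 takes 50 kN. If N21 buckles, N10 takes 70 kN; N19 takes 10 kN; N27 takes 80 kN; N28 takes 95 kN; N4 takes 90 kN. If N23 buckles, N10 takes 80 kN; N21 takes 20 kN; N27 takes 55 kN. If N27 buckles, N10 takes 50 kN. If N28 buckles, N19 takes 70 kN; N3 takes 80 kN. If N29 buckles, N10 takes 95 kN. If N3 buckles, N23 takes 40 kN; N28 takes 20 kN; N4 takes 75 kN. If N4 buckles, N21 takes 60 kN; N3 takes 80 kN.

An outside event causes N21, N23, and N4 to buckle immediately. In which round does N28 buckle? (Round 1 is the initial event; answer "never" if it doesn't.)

2

Round 1 — N21, N23, N4 buckle (initial).
  N10: +70+80 → 150 ≥ 80
  N19: +10 → 10 < 30
  N27: +80+55 → 135 ≥ 60
  N28: +95 → 95 ≥ 30
  N3: +80 → 80 ≥ 30
Round 2 — N10, N27, N28, N3 buckle.
  N19: +35+70 → 115 ≥ 30
Round 3 — N19 buckles.
  N18: +40 → 40 ≥ 40
Round 4 — N18 buckles.
No further bucklings.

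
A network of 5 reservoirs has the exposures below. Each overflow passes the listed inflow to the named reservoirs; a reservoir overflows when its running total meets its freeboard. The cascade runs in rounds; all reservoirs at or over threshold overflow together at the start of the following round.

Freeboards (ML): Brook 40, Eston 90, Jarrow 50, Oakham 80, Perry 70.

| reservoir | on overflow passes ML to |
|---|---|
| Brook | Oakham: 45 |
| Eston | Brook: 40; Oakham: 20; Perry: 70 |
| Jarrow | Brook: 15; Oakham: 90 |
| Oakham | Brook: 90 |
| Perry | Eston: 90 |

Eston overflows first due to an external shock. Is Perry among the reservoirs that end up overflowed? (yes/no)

Round 1 — Eston overflows (initial).
  Brook: +40 → 40 ≥ 40
  Oakham: +20 → 20 < 80
  Perry: +70 → 70 ≥ 70
Round 2 — Brook, Perry overflow.
  Oakham: +45 → 65 < 80
No further overflows.

yes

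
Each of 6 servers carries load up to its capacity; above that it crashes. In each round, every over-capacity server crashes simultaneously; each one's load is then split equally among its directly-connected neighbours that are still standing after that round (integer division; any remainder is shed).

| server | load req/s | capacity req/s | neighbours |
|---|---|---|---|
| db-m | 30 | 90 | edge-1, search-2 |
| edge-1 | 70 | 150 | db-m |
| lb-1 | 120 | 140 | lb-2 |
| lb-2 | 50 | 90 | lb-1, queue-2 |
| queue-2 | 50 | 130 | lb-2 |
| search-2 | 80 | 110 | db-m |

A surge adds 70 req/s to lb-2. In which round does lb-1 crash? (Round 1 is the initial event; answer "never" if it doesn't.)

Round 1 — lb-2 at 120 > 90. lb-2 crashes.
  lb-2 sheds 120 req/s to lb-1, queue-2: 60 each.
    lb-1: 120+60 = 180 > 140
    queue-2: 50+60 = 110 ≤ 130
Round 2 — lb-1 crashes.
  lb-1 sheds 180 req/s: no online neighbours, lost.
No further crashes.

2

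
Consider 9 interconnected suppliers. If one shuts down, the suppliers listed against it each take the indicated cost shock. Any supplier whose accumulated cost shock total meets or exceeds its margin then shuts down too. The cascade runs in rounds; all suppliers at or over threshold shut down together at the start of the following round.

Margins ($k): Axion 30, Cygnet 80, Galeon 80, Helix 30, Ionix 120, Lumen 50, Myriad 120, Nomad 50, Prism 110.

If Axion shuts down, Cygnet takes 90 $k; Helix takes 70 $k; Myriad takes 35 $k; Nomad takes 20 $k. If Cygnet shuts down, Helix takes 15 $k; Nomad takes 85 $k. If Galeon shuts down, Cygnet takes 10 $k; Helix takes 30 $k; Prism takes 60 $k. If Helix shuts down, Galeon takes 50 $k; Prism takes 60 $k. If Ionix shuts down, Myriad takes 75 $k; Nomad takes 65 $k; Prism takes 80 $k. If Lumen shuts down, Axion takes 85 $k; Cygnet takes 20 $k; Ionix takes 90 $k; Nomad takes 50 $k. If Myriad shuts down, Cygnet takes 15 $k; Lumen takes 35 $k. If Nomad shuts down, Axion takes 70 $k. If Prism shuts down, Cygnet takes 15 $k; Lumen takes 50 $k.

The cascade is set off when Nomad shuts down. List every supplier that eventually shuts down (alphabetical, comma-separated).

Axion, Cygnet, Helix, Nomad

Round 1 — Nomad shuts down (initial).
  Axion: +70 → 70 ≥ 30
Round 2 — Axion shuts down.
  Cygnet: +90 → 90 ≥ 80
  Helix: +70 → 70 ≥ 30
  Myriad: +35 → 35 < 120
Round 3 — Cygnet, Helix shut down.
  Galeon: +50 → 50 < 80
  Prism: +60 → 60 < 110
No further shutdowns.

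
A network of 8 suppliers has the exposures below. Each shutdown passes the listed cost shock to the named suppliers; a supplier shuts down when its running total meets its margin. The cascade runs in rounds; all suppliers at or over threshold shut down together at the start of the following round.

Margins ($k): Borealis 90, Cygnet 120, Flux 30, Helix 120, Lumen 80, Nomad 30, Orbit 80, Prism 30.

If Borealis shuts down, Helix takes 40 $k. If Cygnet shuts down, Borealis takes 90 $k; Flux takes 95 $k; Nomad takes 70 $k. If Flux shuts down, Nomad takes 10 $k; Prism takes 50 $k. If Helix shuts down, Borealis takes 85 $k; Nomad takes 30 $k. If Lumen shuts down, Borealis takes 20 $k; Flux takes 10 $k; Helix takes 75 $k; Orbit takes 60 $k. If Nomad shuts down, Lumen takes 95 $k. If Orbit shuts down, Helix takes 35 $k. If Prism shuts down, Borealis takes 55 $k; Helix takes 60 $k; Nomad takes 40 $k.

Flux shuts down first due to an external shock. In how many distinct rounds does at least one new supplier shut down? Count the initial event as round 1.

Round 1 — Flux shuts down (initial).
  Nomad: +10 → 10 < 30
  Prism: +50 → 50 ≥ 30
Round 2 — Prism shuts down.
  Borealis: +55 → 55 < 90
  Helix: +60 → 60 < 120
  Nomad: +40 → 50 ≥ 30
Round 3 — Nomad shuts down.
  Lumen: +95 → 95 ≥ 80
Round 4 — Lumen shuts down.
  Borealis: +20 → 75 < 90
  Helix: +75 → 135 ≥ 120
  Orbit: +60 → 60 < 80
Round 5 — Helix shuts down.
  Borealis: +85 → 160 ≥ 90
Round 6 — Borealis shuts down.
No further shutdowns.

6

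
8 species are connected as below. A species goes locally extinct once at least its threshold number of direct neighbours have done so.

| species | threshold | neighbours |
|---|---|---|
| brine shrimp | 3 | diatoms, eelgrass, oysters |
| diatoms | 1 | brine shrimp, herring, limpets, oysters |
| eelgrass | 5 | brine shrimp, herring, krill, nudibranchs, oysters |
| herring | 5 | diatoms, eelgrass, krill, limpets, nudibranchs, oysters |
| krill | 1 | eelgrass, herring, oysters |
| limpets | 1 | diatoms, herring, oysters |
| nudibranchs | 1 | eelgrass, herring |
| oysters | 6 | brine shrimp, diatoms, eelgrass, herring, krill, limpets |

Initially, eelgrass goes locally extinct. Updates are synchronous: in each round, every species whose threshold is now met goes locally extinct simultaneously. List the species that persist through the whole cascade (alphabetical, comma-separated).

brine shrimp, diatoms, herring, limpets, oysters

Round 1 — eelgrass goes locally extinct (initial).
Round 2 — checking thresholds:
  brine shrimp: 1 of 3 neighbours < 3, not yet.
  herring: 1 of 6 neighbours < 5, not yet.
  krill: 1 of 3 neighbours ≥ 1, goes locally extinct.
  nudibranchs: 1 of 2 neighbours ≥ 1, goes locally extinct.
  oysters: 1 of 6 neighbours < 6, not yet.
Round 3 — no new extinctions; cascade stops.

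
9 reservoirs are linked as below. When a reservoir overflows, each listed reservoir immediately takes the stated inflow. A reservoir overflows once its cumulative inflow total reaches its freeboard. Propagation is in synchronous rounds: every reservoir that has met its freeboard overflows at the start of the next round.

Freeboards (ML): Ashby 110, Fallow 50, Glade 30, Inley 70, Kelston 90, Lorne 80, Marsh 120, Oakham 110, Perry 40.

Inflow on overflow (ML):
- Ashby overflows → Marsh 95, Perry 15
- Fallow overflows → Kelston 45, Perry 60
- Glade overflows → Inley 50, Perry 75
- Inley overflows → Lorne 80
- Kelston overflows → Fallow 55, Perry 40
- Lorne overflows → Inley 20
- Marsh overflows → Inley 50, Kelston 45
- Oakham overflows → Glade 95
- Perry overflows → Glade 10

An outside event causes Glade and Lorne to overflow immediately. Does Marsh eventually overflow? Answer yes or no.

no

Round 1 — Glade, Lorne overflow (initial).
  Inley: +50+20 → 70 ≥ 70
  Perry: +75 → 75 ≥ 40
Round 2 — Inley, Perry overflow.
No further overflows.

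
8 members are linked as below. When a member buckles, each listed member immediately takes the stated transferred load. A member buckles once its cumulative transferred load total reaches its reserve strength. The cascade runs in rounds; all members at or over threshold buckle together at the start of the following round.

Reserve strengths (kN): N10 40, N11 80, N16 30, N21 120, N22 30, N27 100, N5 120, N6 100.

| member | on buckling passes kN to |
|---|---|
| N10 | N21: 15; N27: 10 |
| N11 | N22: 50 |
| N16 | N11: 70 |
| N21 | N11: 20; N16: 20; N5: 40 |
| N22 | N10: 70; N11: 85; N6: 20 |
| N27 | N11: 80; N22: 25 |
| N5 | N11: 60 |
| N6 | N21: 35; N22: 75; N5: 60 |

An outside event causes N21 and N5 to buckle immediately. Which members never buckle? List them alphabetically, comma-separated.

N16, N27, N6

Round 1 — N21, N5 buckle (initial).
  N11: +20+60 → 80 ≥ 80
  N16: +20 → 20 < 30
Round 2 — N11 buckles.
  N22: +50 → 50 ≥ 30
Round 3 — N22 buckles.
  N10: +70 → 70 ≥ 40
  N6: +20 → 20 < 100
Round 4 — N10 buckles.
  N27: +10 → 10 < 100
No further bucklings.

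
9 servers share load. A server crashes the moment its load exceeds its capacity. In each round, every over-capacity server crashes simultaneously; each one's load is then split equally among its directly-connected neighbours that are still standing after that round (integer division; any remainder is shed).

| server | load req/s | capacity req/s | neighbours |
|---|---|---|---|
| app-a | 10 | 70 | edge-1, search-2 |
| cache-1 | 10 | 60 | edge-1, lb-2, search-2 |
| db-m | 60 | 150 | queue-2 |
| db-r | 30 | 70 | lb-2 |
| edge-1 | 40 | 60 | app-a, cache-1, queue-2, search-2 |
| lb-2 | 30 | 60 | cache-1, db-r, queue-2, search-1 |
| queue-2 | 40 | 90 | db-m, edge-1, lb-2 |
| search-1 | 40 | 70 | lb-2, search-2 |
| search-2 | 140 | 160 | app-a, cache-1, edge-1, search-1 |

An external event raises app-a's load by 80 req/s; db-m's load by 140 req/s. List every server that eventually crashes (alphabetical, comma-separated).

app-a, cache-1, db-m, db-r, edge-1, lb-2, queue-2, search-1, search-2

Round 1 — app-a at 90 > 70; db-m at 200 > 150. app-a, db-m crash.
  app-a sheds 90 req/s to edge-1, search-2: 45 each.
    edge-1: 40+45 = 85 > 60
    search-2: 140+45 = 185 > 160
  db-m sheds 200 req/s to queue-2: 200 each.
    queue-2: 40+200 = 240 > 90
Round 2 — edge-1, queue-2, search-2 crash.
  edge-1 sheds 85 req/s to cache-1: 85 each.
    cache-1: 10+85 = 95 > 60
  queue-2 sheds 240 req/s to lb-2: 240 each.
    lb-2: 30+240 = 270 > 60
  search-2 sheds 185 req/s to cache-1, search-1: 92 each (1 lost).
    cache-1: 95+92 = 187 > 60
    search-1: 40+92 = 132 > 70
Round 3 — cache-1, lb-2, search-1 crash.
  cache-1 sheds 187 req/s: no online neighbours, lost.
  lb-2 sheds 270 req/s to db-r: 270 each.
    db-r: 30+270 = 300 > 70
  search-1 sheds 132 req/s: no online neighbours, lost.
Round 4 — db-r crashes.
  db-r sheds 300 req/s: no online neighbours, lost.
No further crashes.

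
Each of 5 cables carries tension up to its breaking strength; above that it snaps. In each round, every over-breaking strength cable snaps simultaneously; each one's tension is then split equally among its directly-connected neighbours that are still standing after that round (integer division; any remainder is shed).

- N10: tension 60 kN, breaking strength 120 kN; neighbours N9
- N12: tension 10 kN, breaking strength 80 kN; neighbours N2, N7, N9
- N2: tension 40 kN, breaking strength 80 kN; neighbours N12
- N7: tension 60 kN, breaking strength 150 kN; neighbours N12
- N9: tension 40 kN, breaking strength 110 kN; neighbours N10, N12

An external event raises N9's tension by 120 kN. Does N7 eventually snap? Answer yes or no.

Round 1 — N9 at 160 > 110. N9 snaps.
  N9 sheds 160 kN to N10, N12: 80 each.
    N10: 60+80 = 140 > 120
    N12: 10+80 = 90 > 80
Round 2 — N10, N12 snap.
  N10 sheds 140 kN: no online neighbours, lost.
  N12 sheds 90 kN to N2, N7: 45 each.
    N2: 40+45 = 85 > 80
    N7: 60+45 = 105 ≤ 150
Round 3 — N2 snaps.
  N2 sheds 85 kN: no online neighbours, lost.
No further breaks.

no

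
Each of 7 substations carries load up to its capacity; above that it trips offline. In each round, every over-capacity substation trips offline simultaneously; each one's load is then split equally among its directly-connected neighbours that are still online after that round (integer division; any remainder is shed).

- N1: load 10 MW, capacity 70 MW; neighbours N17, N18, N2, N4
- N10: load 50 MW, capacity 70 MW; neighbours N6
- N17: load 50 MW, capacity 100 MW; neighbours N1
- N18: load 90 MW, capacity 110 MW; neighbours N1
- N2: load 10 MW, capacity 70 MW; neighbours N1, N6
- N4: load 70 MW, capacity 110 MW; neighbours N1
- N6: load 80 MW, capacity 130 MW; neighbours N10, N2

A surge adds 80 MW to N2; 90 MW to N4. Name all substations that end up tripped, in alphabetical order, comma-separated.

Round 1 — N2 at 90 > 70; N4 at 160 > 110. N2, N4 trip offline.
  N2 sheds 90 MW to N1, N6: 45 each.
    N1: 10+45 = 55 ≤ 70
    N6: 80+45 = 125 ≤ 130
  N4 sheds 160 MW to N1: 160 each.
    N1: 55+160 = 215 > 70
Round 2 — N1 trips offline.
  N1 sheds 215 MW to N17, N18: 107 each (1 lost).
    N17: 50+107 = 157 > 100
    N18: 90+107 = 197 > 110
Round 3 — N17, N18 trip offline.
  N17 sheds 157 MW: no online neighbours, lost.
  N18 sheds 197 MW: no online neighbours, lost.
No further trips.

N1, N17, N18, N2, N4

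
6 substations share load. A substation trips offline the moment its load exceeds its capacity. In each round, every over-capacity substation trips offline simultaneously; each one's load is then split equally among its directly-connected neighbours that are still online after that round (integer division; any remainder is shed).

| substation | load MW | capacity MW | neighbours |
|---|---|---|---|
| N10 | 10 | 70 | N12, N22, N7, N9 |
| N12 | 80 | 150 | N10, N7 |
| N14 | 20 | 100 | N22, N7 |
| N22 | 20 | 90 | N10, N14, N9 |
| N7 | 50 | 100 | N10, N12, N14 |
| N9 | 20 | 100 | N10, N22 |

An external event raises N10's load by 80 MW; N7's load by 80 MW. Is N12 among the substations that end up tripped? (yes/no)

yes

Round 1 — N10 at 90 > 70; N7 at 130 > 100. N10, N7 trip offline.
  N10 sheds 90 MW to N12, N22, N9: 30 each.
    N12: 80+30 = 110 ≤ 150
    N22: 20+30 = 50 ≤ 90
    N9: 20+30 = 50 ≤ 100
  N7 sheds 130 MW to N12, N14: 65 each.
    N12: 110+65 = 175 > 150
    N14: 20+65 = 85 ≤ 100
Round 2 — N12 trips offline.
  N12 sheds 175 MW: no online neighbours, lost.
No further trips.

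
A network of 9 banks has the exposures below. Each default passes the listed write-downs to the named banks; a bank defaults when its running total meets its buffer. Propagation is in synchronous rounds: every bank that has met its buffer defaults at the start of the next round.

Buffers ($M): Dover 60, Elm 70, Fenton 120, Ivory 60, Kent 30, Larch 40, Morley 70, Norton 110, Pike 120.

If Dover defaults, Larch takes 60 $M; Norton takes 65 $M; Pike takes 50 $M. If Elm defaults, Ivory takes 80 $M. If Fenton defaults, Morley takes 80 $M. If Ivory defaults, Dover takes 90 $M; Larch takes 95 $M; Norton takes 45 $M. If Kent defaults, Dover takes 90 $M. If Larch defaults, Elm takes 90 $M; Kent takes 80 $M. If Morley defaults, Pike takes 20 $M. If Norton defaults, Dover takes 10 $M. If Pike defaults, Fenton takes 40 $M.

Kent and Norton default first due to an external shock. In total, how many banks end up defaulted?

6

Round 1 — Kent, Norton default (initial).
  Dover: +90+10 → 100 ≥ 60
Round 2 — Dover defaults.
  Larch: +60 → 60 ≥ 40
  Pike: +50 → 50 < 120
Round 3 — Larch defaults.
  Elm: +90 → 90 ≥ 70
Round 4 — Elm defaults.
  Ivory: +80 → 80 ≥ 60
Round 5 — Ivory defaults.
No further defaults.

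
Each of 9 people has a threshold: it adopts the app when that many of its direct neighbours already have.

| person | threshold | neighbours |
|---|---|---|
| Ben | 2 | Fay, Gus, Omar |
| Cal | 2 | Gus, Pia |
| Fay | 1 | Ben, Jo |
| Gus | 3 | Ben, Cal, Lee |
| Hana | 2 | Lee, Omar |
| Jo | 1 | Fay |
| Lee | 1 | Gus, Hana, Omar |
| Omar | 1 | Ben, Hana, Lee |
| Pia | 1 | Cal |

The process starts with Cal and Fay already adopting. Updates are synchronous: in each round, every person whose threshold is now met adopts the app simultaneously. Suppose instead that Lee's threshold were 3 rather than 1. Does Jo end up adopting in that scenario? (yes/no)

yes

With Lee's threshold at 3:
Round 1 — Cal, Fay adopt the app (initial).
Round 2 — checking thresholds:
  Ben: 1 of 3 neighbours < 2, holds.
  Gus: 1 of 3 neighbours < 3, holds.
  Jo: 1 of 1 neighbours ≥ 1, adopts the app.
  Pia: 1 of 1 neighbours ≥ 1, adopts the app.
Round 3 — no new adoptions; cascade stops.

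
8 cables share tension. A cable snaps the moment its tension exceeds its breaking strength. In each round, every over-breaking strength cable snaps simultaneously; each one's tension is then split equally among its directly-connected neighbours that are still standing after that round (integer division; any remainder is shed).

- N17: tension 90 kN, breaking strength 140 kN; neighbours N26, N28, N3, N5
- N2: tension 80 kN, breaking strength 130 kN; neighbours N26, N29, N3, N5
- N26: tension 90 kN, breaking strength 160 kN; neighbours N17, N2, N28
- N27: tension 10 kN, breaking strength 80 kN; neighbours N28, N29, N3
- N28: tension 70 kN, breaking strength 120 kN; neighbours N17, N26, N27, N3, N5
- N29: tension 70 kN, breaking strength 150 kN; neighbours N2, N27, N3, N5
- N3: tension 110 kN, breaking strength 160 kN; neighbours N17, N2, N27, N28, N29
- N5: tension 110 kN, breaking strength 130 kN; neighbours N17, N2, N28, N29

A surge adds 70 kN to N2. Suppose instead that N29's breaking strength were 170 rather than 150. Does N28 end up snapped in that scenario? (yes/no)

With N29's breaking strength at 170:
Round 1 — N2 at 150 > 130. N2 snaps.
  N2 sheds 150 kN to N26, N29, N3, N5: 37 each (2 lost).
    N26: 90+37 = 127 ≤ 160
    N29: 70+37 = 107 ≤ 170
    N3: 110+37 = 147 ≤ 160
    N5: 110+37 = 147 > 130
Round 2 — N5 snaps.
  N5 sheds 147 kN to N17, N28, N29: 49 each.
    N17: 90+49 = 139 ≤ 140
    N28: 70+49 = 119 ≤ 120
    N29: 107+49 = 156 ≤ 170
No further breaks.

no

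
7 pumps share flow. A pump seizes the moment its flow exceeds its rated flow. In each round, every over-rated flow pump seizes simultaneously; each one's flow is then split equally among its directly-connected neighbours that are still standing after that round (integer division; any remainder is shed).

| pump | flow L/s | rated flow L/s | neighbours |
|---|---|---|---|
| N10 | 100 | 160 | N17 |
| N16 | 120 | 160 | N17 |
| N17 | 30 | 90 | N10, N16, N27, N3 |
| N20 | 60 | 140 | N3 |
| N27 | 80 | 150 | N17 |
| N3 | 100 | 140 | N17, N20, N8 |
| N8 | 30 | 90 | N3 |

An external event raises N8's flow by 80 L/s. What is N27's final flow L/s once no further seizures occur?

Round 1 — N8 at 110 > 90. N8 seizes.
  N8 sheds 110 L/s to N3: 110 each.
    N3: 100+110 = 210 > 140
Round 2 — N3 seizes.
  N3 sheds 210 L/s to N17, N20: 105 each.
    N17: 30+105 = 135 > 90
    N20: 60+105 = 165 > 140
Round 3 — N17, N20 seize.
  N17 sheds 135 L/s to N10, N16, N27: 45 each.
    N10: 100+45 = 145 ≤ 160
    N16: 120+45 = 165 > 160
    N27: 80+45 = 125 ≤ 150
  N20 sheds 165 L/s: no online neighbours, lost.
Round 4 — N16 seizes.
  N16 sheds 165 L/s: no online neighbours, lost.
No further seizures.

125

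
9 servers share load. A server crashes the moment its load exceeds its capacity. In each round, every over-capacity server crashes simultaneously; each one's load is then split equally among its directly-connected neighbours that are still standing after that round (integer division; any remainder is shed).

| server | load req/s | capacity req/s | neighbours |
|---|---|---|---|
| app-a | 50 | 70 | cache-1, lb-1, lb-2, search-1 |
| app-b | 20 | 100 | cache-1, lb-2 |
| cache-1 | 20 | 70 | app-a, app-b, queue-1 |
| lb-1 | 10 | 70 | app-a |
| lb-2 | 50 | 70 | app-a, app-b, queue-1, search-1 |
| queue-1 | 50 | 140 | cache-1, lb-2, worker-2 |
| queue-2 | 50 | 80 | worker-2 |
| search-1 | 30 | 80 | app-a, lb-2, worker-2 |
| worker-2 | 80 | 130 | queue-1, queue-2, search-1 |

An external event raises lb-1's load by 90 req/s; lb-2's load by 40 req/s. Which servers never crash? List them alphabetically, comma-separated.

app-b

Round 1 — lb-1 at 100 > 70; lb-2 at 90 > 70. lb-1, lb-2 crash.
  lb-1 sheds 100 req/s to app-a: 100 each.
    app-a: 50+100 = 150 > 70
  lb-2 sheds 90 req/s to app-a, app-b, queue-1, search-1: 22 each (2 lost).
    app-a: 150+22 = 172 > 70
    app-b: 20+22 = 42 ≤ 100
    queue-1: 50+22 = 72 ≤ 140
    search-1: 30+22 = 52 ≤ 80
Round 2 — app-a crashes.
  app-a sheds 172 req/s to cache-1, search-1: 86 each.
    cache-1: 20+86 = 106 > 70
    search-1: 52+86 = 138 > 80
Round 3 — cache-1, search-1 crash.
  cache-1 sheds 106 req/s to app-b, queue-1: 53 each.
    app-b: 42+53 = 95 ≤ 100
    queue-1: 72+53 = 125 ≤ 140
  search-1 sheds 138 req/s to worker-2: 138 each.
    worker-2: 80+138 = 218 > 130
Round 4 — worker-2 crashes.
  worker-2 sheds 218 req/s to queue-1, queue-2: 109 each.
    queue-1: 125+109 = 234 > 140
    queue-2: 50+109 = 159 > 80
Round 5 — queue-1, queue-2 crash.
  queue-1 sheds 234 req/s: no online neighbours, lost.
  queue-2 sheds 159 req/s: no online neighbours, lost.
No further crashes.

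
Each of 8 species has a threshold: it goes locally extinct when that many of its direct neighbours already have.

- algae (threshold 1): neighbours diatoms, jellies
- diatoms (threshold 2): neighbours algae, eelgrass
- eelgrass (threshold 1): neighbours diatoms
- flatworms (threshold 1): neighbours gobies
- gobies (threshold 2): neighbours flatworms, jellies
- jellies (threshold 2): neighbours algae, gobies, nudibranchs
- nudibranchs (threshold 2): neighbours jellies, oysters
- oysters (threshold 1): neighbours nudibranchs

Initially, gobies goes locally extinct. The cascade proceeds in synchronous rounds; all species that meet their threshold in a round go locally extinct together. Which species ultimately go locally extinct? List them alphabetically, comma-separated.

flatworms, gobies

Round 1 — gobies goes locally extinct (initial).
Round 2 — checking thresholds:
  flatworms: 1 of 1 neighbours ≥ 1, goes locally extinct.
  jellies: 1 of 3 neighbours < 2, not yet.
Round 3 — no new extinctions; cascade stops.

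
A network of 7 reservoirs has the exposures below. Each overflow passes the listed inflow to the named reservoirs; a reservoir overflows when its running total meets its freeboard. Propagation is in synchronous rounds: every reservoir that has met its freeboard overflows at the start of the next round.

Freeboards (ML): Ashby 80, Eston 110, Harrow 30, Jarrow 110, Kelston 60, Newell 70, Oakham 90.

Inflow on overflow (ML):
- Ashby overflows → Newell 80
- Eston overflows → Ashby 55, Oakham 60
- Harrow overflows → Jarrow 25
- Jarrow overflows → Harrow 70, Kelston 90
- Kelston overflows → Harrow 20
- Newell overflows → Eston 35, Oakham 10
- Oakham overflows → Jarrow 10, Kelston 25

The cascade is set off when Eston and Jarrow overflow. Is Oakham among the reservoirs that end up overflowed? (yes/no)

no

Round 1 — Eston, Jarrow overflow (initial).
  Ashby: +55 → 55 < 80
  Harrow: +70 → 70 ≥ 30
  Kelston: +90 → 90 ≥ 60
  Oakham: +60 → 60 < 90
Round 2 — Harrow, Kelston overflow.
No further overflows.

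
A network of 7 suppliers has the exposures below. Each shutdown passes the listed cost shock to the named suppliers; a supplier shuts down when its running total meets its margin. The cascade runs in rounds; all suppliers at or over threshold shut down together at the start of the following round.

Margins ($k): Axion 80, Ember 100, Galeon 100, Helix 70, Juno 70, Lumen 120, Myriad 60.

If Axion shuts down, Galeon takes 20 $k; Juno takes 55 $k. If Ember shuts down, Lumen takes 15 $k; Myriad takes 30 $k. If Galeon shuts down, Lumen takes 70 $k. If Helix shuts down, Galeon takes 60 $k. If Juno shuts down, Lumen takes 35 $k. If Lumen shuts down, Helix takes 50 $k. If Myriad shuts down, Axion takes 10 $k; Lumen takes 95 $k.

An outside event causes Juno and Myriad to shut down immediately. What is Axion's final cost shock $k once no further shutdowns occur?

Round 1 — Juno, Myriad shut down (initial).
  Axion: +10 → 10 < 80
  Lumen: +35+95 → 130 ≥ 120
Round 2 — Lumen shuts down.
  Helix: +50 → 50 < 70
No further shutdowns.

10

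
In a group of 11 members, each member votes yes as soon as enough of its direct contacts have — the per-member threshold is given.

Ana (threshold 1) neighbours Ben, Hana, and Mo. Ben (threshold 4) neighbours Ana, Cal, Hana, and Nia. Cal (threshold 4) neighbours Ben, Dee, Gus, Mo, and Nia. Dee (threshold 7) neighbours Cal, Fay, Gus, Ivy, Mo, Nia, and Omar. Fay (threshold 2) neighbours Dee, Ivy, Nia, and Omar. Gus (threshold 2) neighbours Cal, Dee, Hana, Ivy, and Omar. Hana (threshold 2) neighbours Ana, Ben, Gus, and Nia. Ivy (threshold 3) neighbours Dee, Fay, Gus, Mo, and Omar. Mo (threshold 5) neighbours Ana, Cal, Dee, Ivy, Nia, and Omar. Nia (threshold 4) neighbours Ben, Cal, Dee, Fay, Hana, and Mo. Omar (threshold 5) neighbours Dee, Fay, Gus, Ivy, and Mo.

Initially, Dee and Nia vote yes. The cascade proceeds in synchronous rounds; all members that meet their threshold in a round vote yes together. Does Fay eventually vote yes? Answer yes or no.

Round 1 — Dee, Nia vote yes (initial).
Round 2 — checking thresholds:
  Ben: 1 of 4 neighbours < 4, below threshold.
  Cal: 2 of 5 neighbours < 4, below threshold.
  Fay: 2 of 4 neighbours ≥ 2, votes yes.
  Gus: 1 of 5 neighbours < 2, below threshold.
  Hana: 1 of 4 neighbours < 2, below threshold.
  Ivy: 1 of 5 neighbours < 3, below threshold.
  Mo: 2 of 6 neighbours < 5, below threshold.
  Omar: 1 of 5 neighbours < 5, below threshold.
Round 3 — no new yes votes; cascade stops.

yes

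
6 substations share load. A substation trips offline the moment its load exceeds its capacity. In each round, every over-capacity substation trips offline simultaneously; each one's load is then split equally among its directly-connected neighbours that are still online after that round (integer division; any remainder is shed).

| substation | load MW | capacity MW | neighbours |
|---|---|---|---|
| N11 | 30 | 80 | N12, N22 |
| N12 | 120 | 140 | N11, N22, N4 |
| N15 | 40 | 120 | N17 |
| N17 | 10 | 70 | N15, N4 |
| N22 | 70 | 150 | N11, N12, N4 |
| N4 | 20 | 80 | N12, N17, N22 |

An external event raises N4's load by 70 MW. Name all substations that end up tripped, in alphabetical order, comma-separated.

N11, N12, N22, N4

Round 1 — N4 at 90 > 80. N4 trips offline.
  N4 sheds 90 MW to N12, N17, N22: 30 each.
    N12: 120+30 = 150 > 140
    N17: 10+30 = 40 ≤ 70
    N22: 70+30 = 100 ≤ 150
Round 2 — N12 trips offline.
  N12 sheds 150 MW to N11, N22: 75 each.
    N11: 30+75 = 105 > 80
    N22: 100+75 = 175 > 150
Round 3 — N11, N22 trip offline.
  N11 sheds 105 MW: no online neighbours, lost.
  N22 sheds 175 MW: no online neighbours, lost.
No further trips.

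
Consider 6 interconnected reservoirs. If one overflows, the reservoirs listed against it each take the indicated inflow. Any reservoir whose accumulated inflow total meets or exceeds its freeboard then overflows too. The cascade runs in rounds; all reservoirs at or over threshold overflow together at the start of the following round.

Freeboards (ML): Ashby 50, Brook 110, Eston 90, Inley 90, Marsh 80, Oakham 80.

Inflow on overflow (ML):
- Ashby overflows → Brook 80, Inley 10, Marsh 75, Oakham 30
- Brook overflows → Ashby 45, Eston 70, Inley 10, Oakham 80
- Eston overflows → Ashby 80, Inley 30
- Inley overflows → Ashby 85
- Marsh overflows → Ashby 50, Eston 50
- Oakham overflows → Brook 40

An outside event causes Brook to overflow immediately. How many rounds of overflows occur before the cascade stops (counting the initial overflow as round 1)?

2

Round 1 — Brook overflows (initial).
  Ashby: +45 → 45 < 50
  Eston: +70 → 70 < 90
  Inley: +10 → 10 < 90
  Oakham: +80 → 80 ≥ 80
Round 2 — Oakham overflows.
No further overflows.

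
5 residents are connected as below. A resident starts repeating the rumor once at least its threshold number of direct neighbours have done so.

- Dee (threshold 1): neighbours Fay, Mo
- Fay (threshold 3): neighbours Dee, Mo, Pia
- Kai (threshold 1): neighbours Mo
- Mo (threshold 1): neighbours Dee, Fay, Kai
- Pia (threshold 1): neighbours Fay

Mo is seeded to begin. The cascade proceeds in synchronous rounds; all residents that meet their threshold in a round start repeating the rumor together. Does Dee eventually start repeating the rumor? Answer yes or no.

Round 1 — Mo starts repeating the rumor (initial).
Round 2 — checking thresholds:
  Dee: 1 of 2 neighbours ≥ 1, starts repeating the rumor.
  Fay: 1 of 3 neighbours < 3, holds.
  Kai: 1 of 1 neighbours ≥ 1, starts repeating the rumor.
Round 3 — no new spreads; cascade stops.

yes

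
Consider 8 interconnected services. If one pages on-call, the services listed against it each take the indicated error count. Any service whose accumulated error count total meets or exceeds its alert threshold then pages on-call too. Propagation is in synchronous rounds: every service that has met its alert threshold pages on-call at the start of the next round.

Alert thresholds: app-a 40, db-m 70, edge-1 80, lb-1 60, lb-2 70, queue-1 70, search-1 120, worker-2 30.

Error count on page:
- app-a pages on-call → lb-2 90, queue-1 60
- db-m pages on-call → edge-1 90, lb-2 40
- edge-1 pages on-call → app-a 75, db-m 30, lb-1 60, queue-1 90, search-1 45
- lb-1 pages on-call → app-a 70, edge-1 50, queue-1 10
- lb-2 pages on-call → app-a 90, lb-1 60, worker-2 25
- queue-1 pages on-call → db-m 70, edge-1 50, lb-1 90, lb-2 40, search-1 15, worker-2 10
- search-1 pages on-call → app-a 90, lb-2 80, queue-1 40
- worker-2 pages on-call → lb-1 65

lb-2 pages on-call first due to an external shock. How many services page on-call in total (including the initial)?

7

Round 1 — lb-2 pages on-call (initial).
  app-a: +90 → 90 ≥ 40
  lb-1: +60 → 60 ≥ 60
  worker-2: +25 → 25 < 30
Round 2 — app-a, lb-1 page on-call.
  edge-1: +50 → 50 < 80
  queue-1: +60+10 → 70 ≥ 70
Round 3 — queue-1 pages on-call.
  db-m: +70 → 70 ≥ 70
  edge-1: +50 → 100 ≥ 80
  search-1: +15 → 15 < 120
  worker-2: +10 → 35 ≥ 30
Round 4 — db-m, edge-1, worker-2 page on-call.
  search-1: +45 → 60 < 120
No further pages.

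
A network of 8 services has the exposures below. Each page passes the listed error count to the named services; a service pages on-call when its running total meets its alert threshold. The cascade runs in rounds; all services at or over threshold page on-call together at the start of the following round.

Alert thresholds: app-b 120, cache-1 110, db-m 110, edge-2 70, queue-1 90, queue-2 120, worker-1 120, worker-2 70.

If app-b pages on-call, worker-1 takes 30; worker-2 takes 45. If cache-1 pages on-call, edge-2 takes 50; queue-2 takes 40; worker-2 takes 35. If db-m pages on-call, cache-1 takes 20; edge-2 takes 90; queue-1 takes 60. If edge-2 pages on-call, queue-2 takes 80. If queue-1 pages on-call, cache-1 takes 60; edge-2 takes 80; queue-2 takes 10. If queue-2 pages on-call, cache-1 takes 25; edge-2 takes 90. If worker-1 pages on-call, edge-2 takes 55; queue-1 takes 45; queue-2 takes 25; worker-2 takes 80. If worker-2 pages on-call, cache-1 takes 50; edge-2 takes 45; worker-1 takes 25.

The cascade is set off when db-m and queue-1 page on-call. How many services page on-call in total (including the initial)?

Round 1 — db-m, queue-1 page on-call (initial).
  cache-1: +20+60 → 80 < 110
  edge-2: +90+80 → 170 ≥ 70
  queue-2: +10 → 10 < 120
Round 2 — edge-2 pages on-call.
  queue-2: +80 → 90 < 120
No further pages.

3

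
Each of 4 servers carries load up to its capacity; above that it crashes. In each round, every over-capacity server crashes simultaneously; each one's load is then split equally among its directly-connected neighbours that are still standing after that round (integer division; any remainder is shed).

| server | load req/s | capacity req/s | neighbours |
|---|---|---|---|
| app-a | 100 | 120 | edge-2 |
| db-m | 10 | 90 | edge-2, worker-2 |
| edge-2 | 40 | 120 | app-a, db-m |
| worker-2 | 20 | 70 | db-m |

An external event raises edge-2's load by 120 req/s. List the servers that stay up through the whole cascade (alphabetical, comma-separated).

db-m, worker-2

Round 1 — edge-2 at 160 > 120. edge-2 crashes.
  edge-2 sheds 160 req/s to app-a, db-m: 80 each.
    app-a: 100+80 = 180 > 120
    db-m: 10+80 = 90 ≤ 90
Round 2 — app-a crashes.
  app-a sheds 180 req/s: no online neighbours, lost.
No further crashes.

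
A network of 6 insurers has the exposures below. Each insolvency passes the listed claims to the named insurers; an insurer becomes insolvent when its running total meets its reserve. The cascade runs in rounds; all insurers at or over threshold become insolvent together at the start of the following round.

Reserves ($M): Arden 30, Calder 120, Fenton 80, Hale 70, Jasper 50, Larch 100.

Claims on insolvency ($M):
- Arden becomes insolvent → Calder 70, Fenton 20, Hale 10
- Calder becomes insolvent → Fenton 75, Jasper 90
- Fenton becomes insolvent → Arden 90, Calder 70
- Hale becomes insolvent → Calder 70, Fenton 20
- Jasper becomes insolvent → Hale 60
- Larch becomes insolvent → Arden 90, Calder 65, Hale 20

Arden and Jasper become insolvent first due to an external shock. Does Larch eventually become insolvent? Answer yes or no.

Round 1 — Arden, Jasper become insolvent (initial).
  Calder: +70 → 70 < 120
  Fenton: +20 → 20 < 80
  Hale: +10+60 → 70 ≥ 70
Round 2 — Hale becomes insolvent.
  Calder: +70 → 140 ≥ 120
  Fenton: +20 → 40 < 80
Round 3 — Calder becomes insolvent.
  Fenton: +75 → 115 ≥ 80
Round 4 — Fenton becomes insolvent.
No further insolvencies.

no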